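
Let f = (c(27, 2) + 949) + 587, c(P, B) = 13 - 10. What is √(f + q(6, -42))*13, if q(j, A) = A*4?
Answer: 13*√1371 ≈ 481.35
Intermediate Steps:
q(j, A) = 4*A
c(P, B) = 3
f = 1539 (f = (3 + 949) + 587 = 952 + 587 = 1539)
√(f + q(6, -42))*13 = √(1539 + 4*(-42))*13 = √(1539 - 168)*13 = √1371*13 = 13*√1371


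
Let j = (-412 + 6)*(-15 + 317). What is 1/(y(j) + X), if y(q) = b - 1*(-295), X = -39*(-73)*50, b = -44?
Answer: 1/142601 ≈ 7.0126e-6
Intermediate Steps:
j = -122612 (j = -406*302 = -122612)
X = 142350 (X = 2847*50 = 142350)
y(q) = 251 (y(q) = -44 - 1*(-295) = -44 + 295 = 251)
1/(y(j) + X) = 1/(251 + 142350) = 1/142601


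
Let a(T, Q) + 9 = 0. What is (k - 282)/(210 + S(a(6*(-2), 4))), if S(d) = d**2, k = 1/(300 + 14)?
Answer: -88547/91374 ≈ -0.96906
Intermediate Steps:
a(T, Q) = -9 (a(T, Q) = -9 + 0 = -9)
k = 1/314 ≈ 0.0031847
(k - 282)/(210 + S(a(6*(-2), 4))) = (1/314 - 282)/(210 + (-9)**2) = -88547/(314*(210 + 81)) = -88547/314/291 = -88547/314*1/291 = -88547/91374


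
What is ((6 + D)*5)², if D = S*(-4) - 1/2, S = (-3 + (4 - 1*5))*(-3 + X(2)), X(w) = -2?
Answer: 555025/4 ≈ 1.3876e+5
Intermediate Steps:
S = 20 (S = (-3 + (4 - 1*5))*(-3 - 2) = (-3 + (4 - 5))*(-5) = (-3 - 1)*(-5) = -4*(-5) = 20)
D = -161/2 (D = 20*(-4) - 1/2 = -80 - 1*½ = -80 - ½ = -161/2 ≈ -80.500)
((6 + D)*5)² = ((6 - 161/2)*5)² = (-149/2*5)² = (-745/2)² = 555025/4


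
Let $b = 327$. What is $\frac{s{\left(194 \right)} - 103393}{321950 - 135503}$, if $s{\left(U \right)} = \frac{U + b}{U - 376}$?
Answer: $- \frac{18818047}{33933354} \approx -0.55456$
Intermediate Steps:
$s{\left(U \right)} = \frac{327 + U}{-376 + U}$ ($s{\left(U \right)} = \frac{U + 327}{U - 376} = \frac{327 + U}{-376 + U}$)
$\frac{s{\left(194 \right)} - 103393}{321950 - 135503} = \frac{\frac{327 + 194}{-376 + 194} - 103393}{321950 - 135503} = \frac{\frac{1}{-182} \cdot 521 - 103393}{186447} = \left(\left(- \frac{1}{182}\right) 521 - 103393\right) \frac{1}{186447} = \left(- \frac{521}{182} - 103393\right) \frac{1}{186447} = \left(- \frac{18818047}{182}\right) \frac{1}{186447} = - \frac{18818047}{33933354}$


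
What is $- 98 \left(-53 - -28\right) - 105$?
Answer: $2345$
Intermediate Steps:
$- 98 \left(-53 - -28\right) - 105 = - 98 \left(-53 + 28\right) - 105 = \left(-98\right) \left(-25\right) - 105 = 2450 - 105 = 2345$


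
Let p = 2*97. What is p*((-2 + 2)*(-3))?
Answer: 0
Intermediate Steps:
p = 194
p*((-2 + 2)*(-3)) = 194*((-2 + 2)*(-3)) = 194*(0*(-3)) = 194*0 = 0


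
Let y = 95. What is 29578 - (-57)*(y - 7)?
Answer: 34594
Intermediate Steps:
29578 - (-57)*(y - 7) = 29578 - (-57)*(95 - 7) = 29578 - (-57)*88 = 29578 - 1*(-5016) = 29578 + 5016 = 34594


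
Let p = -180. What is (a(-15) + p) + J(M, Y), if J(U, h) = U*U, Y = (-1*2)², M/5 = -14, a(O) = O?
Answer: 4705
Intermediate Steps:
M = -70 (M = 5*(-14) = -70)
Y = 4 (Y = (-2)² = 4)
J(U, h) = U²
(a(-15) + p) + J(M, Y) = (-15 - 180) + (-70)² = -195 + 4900 = 4705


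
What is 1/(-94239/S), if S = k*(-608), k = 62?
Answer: 37696/94239 ≈ 0.40000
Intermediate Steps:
S = -37696 (S = 62*(-608) = -37696)
1/(-94239/S) = 1/(-94239/(-37696)) = 1/(-94239*(-1/37696)) = 1/(94239/37696) = 37696/94239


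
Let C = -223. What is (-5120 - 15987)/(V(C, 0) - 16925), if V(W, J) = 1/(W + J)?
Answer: 4706861/3774276 ≈ 1.2471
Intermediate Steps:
V(W, J) = 1/(J + W)
(-5120 - 15987)/(V(C, 0) - 16925) = (-5120 - 15987)/(1/(0 - 223) - 16925) = -21107/(1/(-223) - 16925) = -21107/(-1/223 - 16925) = -21107/(-3774276/223) = -21107*(-223/3774276) = 4706861/3774276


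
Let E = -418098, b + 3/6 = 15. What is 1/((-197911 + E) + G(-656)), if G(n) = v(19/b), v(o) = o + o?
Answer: -29/17864185 ≈ -1.6234e-6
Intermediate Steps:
b = 29/2 (b = -1/2 + 15 = 29/2 ≈ 14.500)
v(o) = 2*o
G(n) = 76/29 (G(n) = 2*(19/(29/2)) = 2*(19*(2/29)) = 2*(38/29) = 76/29)
1/((-197911 + E) + G(-656)) = 1/((-197911 - 418098) + 76/29) = 1/(-616009 + 76/29) = 1/(-17864185/29) = -29/17864185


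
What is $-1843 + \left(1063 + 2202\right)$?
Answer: $1422$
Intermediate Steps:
$-1843 + \left(1063 + 2202\right) = -1843 + 3265 = 1422$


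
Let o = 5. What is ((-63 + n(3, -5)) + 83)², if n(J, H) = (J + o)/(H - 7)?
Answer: 3364/9 ≈ 373.78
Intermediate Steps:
n(J, H) = (5 + J)/(-7 + H) (n(J, H) = (J + 5)/(H - 7) = (5 + J)/(-7 + H))
((-63 + n(3, -5)) + 83)² = ((-63 + (5 + 3)/(-7 - 5)) + 83)² = ((-63 + 8/(-12)) + 83)² = ((-63 - 1/12*8) + 83)² = ((-63 - ⅔) + 83)² = (-191/3 + 83)² = (58/3)² = 3364/9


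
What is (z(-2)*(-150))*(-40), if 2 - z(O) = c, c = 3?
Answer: -6000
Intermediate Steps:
z(O) = -1 (z(O) = 2 - 1*3 = 2 - 3 = -1)
(z(-2)*(-150))*(-40) = -1*(-150)*(-40) = 150*(-40) = -6000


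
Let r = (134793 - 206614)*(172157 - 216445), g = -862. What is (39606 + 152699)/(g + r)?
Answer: 192305/3180807586 ≈ 6.0458e-5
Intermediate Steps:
r = 3180808448 (r = -71821*(-44288) = 3180808448)
(39606 + 152699)/(g + r) = (39606 + 152699)/(-862 + 3180808448) = 192305/3180807586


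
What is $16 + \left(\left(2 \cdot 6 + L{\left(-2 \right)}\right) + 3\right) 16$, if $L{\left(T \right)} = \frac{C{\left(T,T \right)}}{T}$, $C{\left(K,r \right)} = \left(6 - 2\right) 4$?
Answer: $128$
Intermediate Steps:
$C{\left(K,r \right)} = 16$ ($C{\left(K,r \right)} = 4 \cdot 4 = 16$)
$L{\left(T \right)} = \frac{16}{T}$
$16 + \left(\left(2 \cdot 6 + L{\left(-2 \right)}\right) + 3\right) 16 = 16 + \left(\left(2 \cdot 6 + \frac{16}{-2}\right) + 3\right) 16 = 16 + \left(\left(12 + 16 \left(- \frac{1}{2}\right)\right) + 3\right) 16 = 16 + \left(\left(12 - 8\right) + 3\right) 16 = 16 + \left(4 + 3\right) 16 = 16 + 7 \cdot 16 = 16 + 112 = 128$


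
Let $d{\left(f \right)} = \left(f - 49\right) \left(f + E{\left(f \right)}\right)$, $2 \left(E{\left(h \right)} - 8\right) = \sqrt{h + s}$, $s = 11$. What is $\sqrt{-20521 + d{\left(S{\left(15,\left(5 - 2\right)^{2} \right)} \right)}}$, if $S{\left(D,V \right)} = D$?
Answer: $\sqrt{-21303 - 17 \sqrt{26}} \approx 146.25 i$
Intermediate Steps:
$E{\left(h \right)} = 8 + \frac{\sqrt{11 + h}}{2}$ ($E{\left(h \right)} = 8 + \frac{\sqrt{h + 11}}{2} = 8 + \frac{\sqrt{11 + h}}{2}$)
$d{\left(f \right)} = \left(-49 + f\right) \left(8 + f + \frac{\sqrt{11 + f}}{2}\right)$ ($d{\left(f \right)} = \left(f - 49\right) \left(f + \left(8 + \frac{\sqrt{11 + f}}{2}\right)\right) = \left(-49 + f\right) \left(8 + f + \frac{\sqrt{11 + f}}{2}\right)$)
$\sqrt{-20521 + d{\left(S{\left(15,\left(5 - 2\right)^{2} \right)} \right)}} = \sqrt{-20521 - \left(1007 - 225 + 17 \sqrt{11 + 15}\right)} = \sqrt{-20521 - \left(782 + 17 \sqrt{26}\right)} = \sqrt{-21303 - 17 \sqrt{26}}$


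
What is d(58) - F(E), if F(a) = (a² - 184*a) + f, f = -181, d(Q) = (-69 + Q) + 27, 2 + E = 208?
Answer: -4335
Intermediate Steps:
E = 206 (E = -2 + 208 = 206)
d(Q) = -42 + Q
F(a) = -181 + a² - 184*a (F(a) = (a² - 184*a) - 181 = -181 + a² - 184*a)
d(58) - F(E) = (-42 + 58) - (-181 + 206² - 184*206) = 16 - (-181 + 42436 - 37904) = 16 - 1*4351 = 16 - 4351 = -4335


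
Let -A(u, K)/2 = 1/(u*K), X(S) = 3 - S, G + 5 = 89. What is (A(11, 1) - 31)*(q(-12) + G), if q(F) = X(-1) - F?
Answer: -34300/11 ≈ -3118.2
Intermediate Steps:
G = 84 (G = -5 + 89 = 84)
A(u, K) = -2/(K*u) (A(u, K) = -2*1/(K*u) = -2/(K*u))
q(F) = 4 - F (q(F) = (3 - 1*(-1)) - F = (3 + 1) - F = 4 - F)
(A(11, 1) - 31)*(q(-12) + G) = (-2/(1*11) - 31)*((4 - 1*(-12)) + 84) = (-2*1*1/11 - 31)*((4 + 12) + 84) = (-2/11 - 31)*(16 + 84) = -343/11*100 = -34300/11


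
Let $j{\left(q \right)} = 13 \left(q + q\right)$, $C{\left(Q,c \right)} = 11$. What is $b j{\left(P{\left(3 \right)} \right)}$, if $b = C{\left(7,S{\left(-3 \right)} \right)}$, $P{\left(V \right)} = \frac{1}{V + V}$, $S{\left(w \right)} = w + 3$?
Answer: $\frac{143}{3} \approx 47.667$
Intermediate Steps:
$S{\left(w \right)} = 3 + w$
$P{\left(V \right)} = \frac{1}{2 V}$
$b = 11$
$j{\left(q \right)} = 26 q$ ($j{\left(q \right)} = 13 \cdot 2 q = 26 q$)
$b j{\left(P{\left(3 \right)} \right)} = 11 \cdot 26 \frac{1}{2 \cdot 3} = 11 \cdot 26 \cdot \frac{1}{2} \cdot \frac{1}{3} = 11 \cdot 26 \cdot \frac{1}{6} = 11 \cdot \frac{13}{3} = \frac{143}{3}$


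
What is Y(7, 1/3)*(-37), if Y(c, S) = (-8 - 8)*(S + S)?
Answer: 1184/3 ≈ 394.67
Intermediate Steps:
Y(c, S) = -32*S
Y(7, 1/3)*(-37) = -32/3*(-37) = 1184/3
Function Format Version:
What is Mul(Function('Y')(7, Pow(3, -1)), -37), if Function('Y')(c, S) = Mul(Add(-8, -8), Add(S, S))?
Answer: Rational(1184, 3) ≈ 394.67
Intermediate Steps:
Function('Y')(c, S) = Mul(-32, S) (Function('Y')(c, S) = Mul(-16, Mul(2, S)) = Mul(-32, S))
Mul(Function('Y')(7, Pow(3, -1)), -37) = Mul(Mul(-32, Pow(3, -1)), -37) = Mul(Mul(-32, Rational(1, 3)), -37) = Mul(Rational(-32, 3), -37) = Rational(1184, 3)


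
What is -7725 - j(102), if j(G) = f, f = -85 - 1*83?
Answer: -7557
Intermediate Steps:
f = -168 (f = -85 - 83 = -168)
j(G) = -168
-7725 - j(102) = -7725 - 1*(-168) = -7725 + 168 = -7557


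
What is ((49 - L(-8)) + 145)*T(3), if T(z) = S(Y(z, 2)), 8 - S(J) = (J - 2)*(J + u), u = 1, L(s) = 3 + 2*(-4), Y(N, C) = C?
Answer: 1592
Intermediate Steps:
L(s) = -5 (L(s) = 3 - 8 = -5)
S(J) = 8 - (1 + J)*(-2 + J) (S(J) = 8 - (J - 2)*(J + 1) = 8 - (-2 + J)*(1 + J) = 8 - (1 + J)*(-2 + J))
T(z) = 8 (T(z) = 10 + 2 - 1*2² = 10 + 2 - 1*4 = 10 + 2 - 4 = 8)
((49 - L(-8)) + 145)*T(3) = ((49 - 1*(-5)) + 145)*8 = ((49 + 5) + 145)*8 = (54 + 145)*8 = 199*8 = 1592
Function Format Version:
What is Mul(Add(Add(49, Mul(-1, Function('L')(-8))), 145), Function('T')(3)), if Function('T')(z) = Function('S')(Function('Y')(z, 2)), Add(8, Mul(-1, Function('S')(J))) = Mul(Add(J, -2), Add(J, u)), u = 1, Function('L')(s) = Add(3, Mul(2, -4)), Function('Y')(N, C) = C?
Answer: 1592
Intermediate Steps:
Function('L')(s) = -5 (Function('L')(s) = Add(3, -8) = -5)
Function('S')(J) = Add(8, Mul(-1, Add(1, J), Add(-2, J))) (Function('S')(J) = Add(8, Mul(-1, Mul(Add(J, -2), Add(J, 1)))) = Add(8, Mul(-1, Mul(Add(-2, J), Add(1, J)))) = Add(8, Mul(-1, Mul(Add(1, J), Add(-2, J)))) = Add(8, Mul(-1, Add(1, J), Add(-2, J))))
Function('T')(z) = 8 (Function('T')(z) = Add(10, 2, Mul(-1, Pow(2, 2))) = Add(10, 2, Mul(-1, 4)) = Add(10, 2, -4) = 8)
Mul(Add(Add(49, Mul(-1, Function('L')(-8))), 145), Function('T')(3)) = Mul(Add(Add(49, Mul(-1, -5)), 145), 8) = Mul(Add(Add(49, 5), 145), 8) = Mul(Add(54, 145), 8) = Mul(199, 8) = 1592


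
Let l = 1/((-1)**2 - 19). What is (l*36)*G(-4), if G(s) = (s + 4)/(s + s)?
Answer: 0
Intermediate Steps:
G(s) = (4 + s)/(2*s) (G(s) = (4 + s)/((2*s)) = (4 + s)*(1/(2*s)) = (4 + s)/(2*s))
l = -1/18 (l = 1/(1 - 19) = 1/(-18) = -1/18 ≈ -0.055556)
(l*36)*G(-4) = (-1/18*36)*((1/2)*(4 - 4)/(-4)) = -(-1)*0/4 = -2*0 = 0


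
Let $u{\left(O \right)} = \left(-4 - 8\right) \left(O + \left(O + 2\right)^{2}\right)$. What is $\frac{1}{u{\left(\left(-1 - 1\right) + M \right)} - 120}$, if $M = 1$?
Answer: $- \frac{1}{120} \approx -0.0083333$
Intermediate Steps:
$u{\left(O \right)} = - 12 O - 12 \left(2 + O\right)^{2}$ ($u{\left(O \right)} = - 12 \left(O + \left(2 + O\right)^{2}\right) = - 12 O - 12 \left(2 + O\right)^{2}$)
$\frac{1}{u{\left(\left(-1 - 1\right) + M \right)} - 120} = \frac{1}{\left(- 12 \left(\left(-1 - 1\right) + 1\right) - 12 \left(2 + \left(\left(-1 - 1\right) + 1\right)\right)^{2}\right) - 120} = \frac{1}{\left(- 12 \left(-2 + 1\right) - 12 \left(2 + \left(-2 + 1\right)\right)^{2}\right) - 120} = \frac{1}{\left(\left(-12\right) \left(-1\right) - 12 \left(2 - 1\right)^{2}\right) - 120} = \frac{1}{\left(12 - 12 \cdot 1^{2}\right) - 120} = \frac{1}{\left(12 - 12\right) - 120} = \frac{1}{0 - 120} = \frac{1}{-120} = - \frac{1}{120}$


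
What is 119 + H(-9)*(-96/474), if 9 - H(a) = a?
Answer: 9113/79 ≈ 115.35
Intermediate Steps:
H(a) = 9 - a
119 + H(-9)*(-96/474) = 119 + (9 - 1*(-9))*(-96/474) = 119 + (9 + 9)*(-96*1/474) = 119 + 18*(-16/79) = 119 - 288/79 = 9113/79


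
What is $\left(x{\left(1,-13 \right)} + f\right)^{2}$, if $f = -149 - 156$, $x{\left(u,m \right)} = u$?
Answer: $92416$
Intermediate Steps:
$f = -305$ ($f = -149 - 156 = -305$)
$\left(x{\left(1,-13 \right)} + f\right)^{2} = \left(1 - 305\right)^{2} = \left(-304\right)^{2} = 92416$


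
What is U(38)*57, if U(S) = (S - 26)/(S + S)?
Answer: 9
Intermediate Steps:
U(S) = (-26 + S)/(2*S) (U(S) = (-26 + S)/((2*S)) = (-26 + S)*(1/(2*S)) = (-26 + S)/(2*S))
U(38)*57 = ((1/2)*(-26 + 38)/38)*57 = ((1/2)*(1/38)*12)*57 = (3/19)*57 = 9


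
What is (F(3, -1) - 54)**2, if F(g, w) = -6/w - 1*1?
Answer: 2401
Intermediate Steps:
F(g, w) = -1 - 6/w (F(g, w) = -6/w - 1 = -1 - 6/w)
(F(3, -1) - 54)**2 = ((-6 - 1*(-1))/(-1) - 54)**2 = (-(-6 + 1) - 54)**2 = (-1*(-5) - 54)**2 = (5 - 54)**2 = (-49)**2 = 2401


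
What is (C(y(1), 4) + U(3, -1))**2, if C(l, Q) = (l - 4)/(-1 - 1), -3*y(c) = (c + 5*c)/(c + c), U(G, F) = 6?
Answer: 289/4 ≈ 72.250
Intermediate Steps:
y(c) = -1 (y(c) = -(c + 5*c)/(3*(c + c)) = -6*c/(3*(2*c)) = -6*c*1/(2*c)/3 = -1/3*3 = -1)
C(l, Q) = 2 - l/2 (C(l, Q) = (-4 + l)/(-2) = (-4 + l)*(-1/2) = 2 - l/2)
(C(y(1), 4) + U(3, -1))**2 = ((2 - 1/2*(-1)) + 6)**2 = ((2 + 1/2) + 6)**2 = (5/2 + 6)**2 = (17/2)**2 = 289/4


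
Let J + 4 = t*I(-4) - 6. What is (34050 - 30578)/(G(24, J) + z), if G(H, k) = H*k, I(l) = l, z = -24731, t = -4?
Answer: -3472/24587 ≈ -0.14121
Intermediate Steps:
J = 6 (J = -4 + (-4*(-4) - 6) = -4 + (16 - 6) = -4 + 10 = 6)
(34050 - 30578)/(G(24, J) + z) = (34050 - 30578)/(24*6 - 24731) = 3472/(144 - 24731) = 3472/(-24587) = 3472*(-1/24587) = -3472/24587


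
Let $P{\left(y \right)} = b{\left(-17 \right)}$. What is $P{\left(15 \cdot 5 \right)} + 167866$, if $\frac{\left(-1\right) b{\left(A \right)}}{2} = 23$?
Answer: $167820$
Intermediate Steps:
$b{\left(A \right)} = -46$ ($b{\left(A \right)} = \left(-2\right) 23 = -46$)
$P{\left(y \right)} = -46$
$P{\left(15 \cdot 5 \right)} + 167866 = -46 + 167866 = 167820$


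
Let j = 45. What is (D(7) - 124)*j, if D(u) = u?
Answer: -5265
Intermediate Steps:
(D(7) - 124)*j = (7 - 124)*45 = -117*45 = -5265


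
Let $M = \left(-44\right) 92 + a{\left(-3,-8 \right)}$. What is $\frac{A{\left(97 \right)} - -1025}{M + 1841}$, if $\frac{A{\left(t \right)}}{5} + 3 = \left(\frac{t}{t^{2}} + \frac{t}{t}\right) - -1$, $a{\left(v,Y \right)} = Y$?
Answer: $- \frac{19789}{42971} \approx -0.46052$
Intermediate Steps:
$A{\left(t \right)} = -5 + \frac{5}{t}$ ($A{\left(t \right)} = -15 + 5 \left(\left(\frac{t}{t^{2}} + \frac{t}{t}\right) - -1\right) = -15 + 5 \left(\left(\frac{t}{t^{2}} + 1\right) + 1\right) = -15 + 5 \left(\left(\frac{1}{t} + 1\right) + 1\right) = -15 + 5 \left(\left(1 + \frac{1}{t}\right) + 1\right) = -15 + 5 \left(2 + \frac{1}{t}\right) = -15 + \left(10 + \frac{5}{t}\right) = -5 + \frac{5}{t}$)
$M = -4056$ ($M = \left(-44\right) 92 - 8 = -4048 - 8 = -4056$)
$\frac{A{\left(97 \right)} - -1025}{M + 1841} = \frac{\left(-5 + \frac{5}{97}\right) - -1025}{-4056 + 1841} = \frac{\left(-5 + 5 \cdot \frac{1}{97}\right) + 1025}{-2215} = \left(\left(-5 + \frac{5}{97}\right) + 1025\right) \left(- \frac{1}{2215}\right) = \left(- \frac{480}{97} + 1025\right) \left(- \frac{1}{2215}\right) = \frac{98945}{97} \left(- \frac{1}{2215}\right) = - \frac{19789}{42971}$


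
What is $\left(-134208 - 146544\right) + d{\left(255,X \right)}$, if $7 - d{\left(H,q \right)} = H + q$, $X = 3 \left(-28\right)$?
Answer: $-280916$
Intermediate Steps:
$X = -84$
$d{\left(H,q \right)} = 7 - H - q$ ($d{\left(H,q \right)} = 7 - \left(H + q\right) = 7 - H - q$)
$\left(-134208 - 146544\right) + d{\left(255,X \right)} = \left(-134208 - 146544\right) - 164 = -280752 + \left(7 - 255 + 84\right) = -280752 - 164 = -280916$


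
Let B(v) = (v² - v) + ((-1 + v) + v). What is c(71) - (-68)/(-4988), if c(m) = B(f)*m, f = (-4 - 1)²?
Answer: 57460496/1247 ≈ 46079.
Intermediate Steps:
f = 25 (f = (-5)² = 25)
B(v) = -1 + v + v² (B(v) = (v² - v) + (-1 + 2*v) = -1 + v + v²)
c(m) = 649*m (c(m) = (-1 + 25 + 25²)*m = (-1 + 25 + 625)*m = 649*m)
c(71) - (-68)/(-4988) = 649*71 - (-68)/(-4988) = 46079 - (-68)*(-1)/4988 = 46079 - 1*17/1247 = 46079 - 17/1247 = 57460496/1247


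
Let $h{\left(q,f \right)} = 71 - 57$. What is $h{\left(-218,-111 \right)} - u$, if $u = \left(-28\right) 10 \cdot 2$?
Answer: $574$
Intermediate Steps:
$u = -560$ ($u = \left(-280\right) 2 = -560$)
$h{\left(q,f \right)} = 14$ ($h{\left(q,f \right)} = 71 - 57 = 14$)
$h{\left(-218,-111 \right)} - u = 14 - -560 = 14 + 560 = 574$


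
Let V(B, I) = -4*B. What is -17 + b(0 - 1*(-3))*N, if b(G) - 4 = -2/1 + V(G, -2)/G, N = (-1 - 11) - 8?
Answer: 23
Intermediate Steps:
N = -20 (N = -12 - 8 = -20)
b(G) = -2 (b(G) = 4 + (-2/1 + (-4*G)/G) = 4 + (-2*1 - 4) = 4 + (-2 - 4) = 4 - 6 = -2)
-17 + b(0 - 1*(-3))*N = -17 - 2*(-20) = -17 + 40 = 23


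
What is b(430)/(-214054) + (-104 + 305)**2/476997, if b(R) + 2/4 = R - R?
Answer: 5765489435/68068743892 ≈ 0.084701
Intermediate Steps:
b(R) = -1/2 (b(R) = -1/2 + (R - R) = -1/2 + 0 = -1/2)
b(430)/(-214054) + (-104 + 305)**2/476997 = -1/2/(-214054) + (-104 + 305)**2/476997 = -1/2*(-1/214054) + 201**2*(1/476997) = 1/428108 + 40401*(1/476997) = 1/428108 + 13467/158999 = 5765489435/68068743892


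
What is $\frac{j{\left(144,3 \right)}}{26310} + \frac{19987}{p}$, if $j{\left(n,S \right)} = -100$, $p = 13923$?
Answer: $\frac{17482189}{12210471} \approx 1.4317$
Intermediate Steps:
$\frac{j{\left(144,3 \right)}}{26310} + \frac{19987}{p} = - \frac{100}{26310} + \frac{19987}{13923} = \left(-100\right) \frac{1}{26310} + 19987 \cdot \frac{1}{13923} = - \frac{10}{2631} + \frac{19987}{13923} = \frac{17482189}{12210471}$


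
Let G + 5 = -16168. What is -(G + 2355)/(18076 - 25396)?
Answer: -2303/1220 ≈ -1.8877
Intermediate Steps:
G = -16173 (G = -5 - 16168 = -16173)
-(G + 2355)/(18076 - 25396) = -(-16173 + 2355)/(18076 - 25396) = -(-13818)/(-7320) = -(-13818)*(-1)/7320 = -1*2303/1220 = -2303/1220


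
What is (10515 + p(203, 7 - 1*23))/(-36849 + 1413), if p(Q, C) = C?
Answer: -10499/35436 ≈ -0.29628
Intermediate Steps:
(10515 + p(203, 7 - 1*23))/(-36849 + 1413) = (10515 + (7 - 1*23))/(-36849 + 1413) = (10515 + (7 - 23))/(-35436) = (10515 - 16)*(-1/35436) = 10499*(-1/35436) = -10499/35436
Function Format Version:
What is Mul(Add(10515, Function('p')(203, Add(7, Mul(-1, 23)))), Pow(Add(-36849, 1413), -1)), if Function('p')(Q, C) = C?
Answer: Rational(-10499, 35436) ≈ -0.29628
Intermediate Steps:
Mul(Add(10515, Function('p')(203, Add(7, Mul(-1, 23)))), Pow(Add(-36849, 1413), -1)) = Mul(Add(10515, Add(7, Mul(-1, 23))), Pow(Add(-36849, 1413), -1)) = Mul(Add(10515, Add(7, -23)), Pow(-35436, -1)) = Mul(Add(10515, -16), Rational(-1, 35436)) = Mul(10499, Rational(-1, 35436)) = Rational(-10499, 35436)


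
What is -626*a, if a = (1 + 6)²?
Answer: -30674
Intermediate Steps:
a = 49 (a = 7² = 49)
-626*a = -626*49 = -30674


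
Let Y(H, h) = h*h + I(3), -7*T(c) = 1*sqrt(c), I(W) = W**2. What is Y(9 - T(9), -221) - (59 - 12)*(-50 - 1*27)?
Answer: 52469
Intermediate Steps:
T(c) = -sqrt(c)/7
Y(H, h) = 9 + h**2 (Y(H, h) = h*h + 3**2 = h**2 + 9 = 9 + h**2)
Y(9 - T(9), -221) - (59 - 12)*(-50 - 1*27) = (9 + (-221)**2) - (59 - 12)*(-50 - 1*27) = (9 + 48841) - 47*(-50 - 27) = 48850 - 47*(-77) = 48850 - 1*(-3619) = 48850 + 3619 = 52469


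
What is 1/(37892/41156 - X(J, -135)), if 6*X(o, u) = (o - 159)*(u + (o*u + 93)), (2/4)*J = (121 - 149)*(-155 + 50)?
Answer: 10289/7788035771756 ≈ 1.3211e-9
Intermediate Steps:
J = 5880 (J = 2*((121 - 149)*(-155 + 50)) = 2*(-28*(-105)) = 2*2940 = 5880)
X(o, u) = (-159 + o)*(93 + u + o*u)/6 (X(o, u) = ((o - 159)*(u + (o*u + 93)))/6 = ((-159 + o)*(u + (93 + o*u)))/6 = ((-159 + o)*(93 + u + o*u))/6 = (-159 + o)*(93 + u + o*u)/6)
1/(37892/41156 - X(J, -135)) = 1/(37892/41156 - (-4929/2 - 53/2*(-135) + (31/2)*5880 - 79/3*5880*(-135) + (1/6)*(-135)*5880**2)) = 1/(37892*(1/41156) - (-4929/2 + 7155/2 + 91140 + 20903400 + (1/6)*(-135)*34574400)) = 1/(9473/10289 - (-4929/2 + 7155/2 + 91140 + 20903400 - 777924000)) = 1/(9473/10289 - 1*(-756928347)) = 1/(9473/10289 + 756928347) = 1/(7788035771756/10289) = 10289/7788035771756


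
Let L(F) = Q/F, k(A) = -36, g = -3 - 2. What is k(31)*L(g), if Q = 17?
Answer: 612/5 ≈ 122.40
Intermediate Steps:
g = -5
L(F) = 17/F
k(31)*L(g) = -612/(-5) = -612*(-1)/5 = -36*(-17/5) = 612/5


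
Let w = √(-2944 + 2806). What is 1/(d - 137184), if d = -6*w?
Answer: I/(6*(√138 - 22864*I)) ≈ -7.2895e-6 + 3.7453e-9*I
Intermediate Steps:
w = I*√138 (w = √(-138) = I*√138 ≈ 11.747*I)
d = -6*I*√138 ≈ -70.484*I
1/(d - 137184) = 1/(-6*I*√138 - 137184) = 1/(-137184 - 6*I*√138)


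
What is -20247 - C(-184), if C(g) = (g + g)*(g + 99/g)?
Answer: -88157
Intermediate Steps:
C(g) = 2*g*(g + 99/g) (C(g) = (2*g)*(g + 99/g) = 2*g*(g + 99/g))
-20247 - C(-184) = -20247 - (198 + 2*(-184)²) = -20247 - (198 + 2*33856) = -20247 - (198 + 67712) = -20247 - 1*67910 = -20247 - 67910 = -88157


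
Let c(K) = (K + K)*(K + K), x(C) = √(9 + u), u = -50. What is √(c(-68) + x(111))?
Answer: √(18496 + I*√41) ≈ 136.0 + 0.024*I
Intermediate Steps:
x(C) = I*√41 (x(C) = √(9 - 50) = √(-41) = I*√41)
c(K) = 4*K² (c(K) = (2*K)*(2*K) = 4*K²)
√(c(-68) + x(111)) = √(4*(-68)² + I*√41) = √(4*4624 + I*√41) = √(18496 + I*√41)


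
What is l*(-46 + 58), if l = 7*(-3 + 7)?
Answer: 336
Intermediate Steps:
l = 28 (l = 7*4 = 28)
l*(-46 + 58) = 28*(-46 + 58) = 28*12 = 336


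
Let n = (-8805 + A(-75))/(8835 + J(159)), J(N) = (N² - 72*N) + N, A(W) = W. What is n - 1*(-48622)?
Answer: 369961838/7609 ≈ 48622.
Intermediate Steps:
J(N) = N² - 71*N
n = -2960/7609 (n = (-8805 - 75)/(8835 + 159*(-71 + 159)) = -8880/(8835 + 159*88) = -8880/(8835 + 13992) = -8880/22827 = -8880*1/22827 = -2960/7609 ≈ -0.38901)
n - 1*(-48622) = -2960/7609 - 1*(-48622) = -2960/7609 + 48622 = 369961838/7609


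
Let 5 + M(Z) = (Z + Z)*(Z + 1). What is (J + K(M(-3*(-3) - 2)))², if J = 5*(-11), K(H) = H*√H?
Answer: 1228068 - 11770*√107 ≈ 1.1063e+6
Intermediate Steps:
M(Z) = -5 + 2*Z*(1 + Z) (M(Z) = -5 + (Z + Z)*(Z + 1) = -5 + (2*Z)*(1 + Z) = -5 + 2*Z*(1 + Z))
K(H) = H^(3/2)
J = -55
(J + K(M(-3*(-3) - 2)))² = (-55 + (-5 + 2*(-3*(-3) - 2) + 2*(-3*(-3) - 2)²)^(3/2))² = (-55 + (-5 + 2*(9 - 2) + 2*(9 - 2)²)^(3/2))² = (-55 + (-5 + 2*7 + 2*7²)^(3/2))² = (-55 + (-5 + 14 + 2*49)^(3/2))² = (-55 + (-5 + 14 + 98)^(3/2))² = (-55 + 107^(3/2))² = (-55 + 107*√107)²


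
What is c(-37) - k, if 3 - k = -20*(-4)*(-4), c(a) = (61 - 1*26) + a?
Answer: -325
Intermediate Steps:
c(a) = 35 + a (c(a) = (61 - 26) + a = 35 + a)
k = 323 (k = 3 - (-20*(-4))*(-4) = 3 - 80*(-4) = 3 - 1*(-320) = 3 + 320 = 323)
c(-37) - k = (35 - 37) - 1*323 = -2 - 323 = -325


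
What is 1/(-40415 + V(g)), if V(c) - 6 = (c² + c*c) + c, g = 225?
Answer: 1/61066 ≈ 1.6376e-5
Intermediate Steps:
V(c) = 6 + c + 2*c² (V(c) = 6 + ((c² + c*c) + c) = 6 + ((c² + c²) + c) = 6 + (2*c² + c) = 6 + (c + 2*c²) = 6 + c + 2*c²)
1/(-40415 + V(g)) = 1/(-40415 + (6 + 225 + 2*225²)) = 1/(-40415 + (6 + 225 + 2*50625)) = 1/(-40415 + (6 + 225 + 101250)) = 1/(-40415 + 101481) = 1/61066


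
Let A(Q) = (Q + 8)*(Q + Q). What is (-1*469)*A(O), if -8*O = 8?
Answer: 6566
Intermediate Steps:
O = -1 (O = -⅛*8 = -1)
A(Q) = 2*Q*(8 + Q) (A(Q) = (8 + Q)*(2*Q) = 2*Q*(8 + Q))
(-1*469)*A(O) = (-1*469)*(2*(-1)*(8 - 1)) = -938*(-1)*7 = -469*(-14) = 6566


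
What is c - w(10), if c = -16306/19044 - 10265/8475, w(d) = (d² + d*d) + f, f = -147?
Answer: -296258957/5379930 ≈ -55.067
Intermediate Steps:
w(d) = -147 + 2*d² (w(d) = (d² + d*d) - 147 = (d² + d²) - 147 = 2*d² - 147 = -147 + 2*d²)
c = -11122667/5379930 (c = -16306*1/19044 - 10265*1/8475 = -8153/9522 - 2053/1695 = -11122667/5379930 ≈ -2.0674)
c - w(10) = -11122667/5379930 - (-147 + 2*10²) = -11122667/5379930 - (-147 + 2*100) = -11122667/5379930 - (-147 + 200) = -11122667/5379930 - 1*53 = -11122667/5379930 - 53 = -296258957/5379930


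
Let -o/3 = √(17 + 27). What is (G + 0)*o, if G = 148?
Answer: -888*√11 ≈ -2945.2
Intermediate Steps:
o = -6*√11 (o = -3*√(17 + 27) = -6*√11 ≈ -19.900)
(G + 0)*o = (148 + 0)*(-6*√11) = 148*(-6*√11) = -888*√11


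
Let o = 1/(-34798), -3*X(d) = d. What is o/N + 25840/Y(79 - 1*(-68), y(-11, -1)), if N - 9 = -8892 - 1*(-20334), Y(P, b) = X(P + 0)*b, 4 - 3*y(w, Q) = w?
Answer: -2059302768913/19525123002 ≈ -105.47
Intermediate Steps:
X(d) = -d/3
o = -1/34798 ≈ -2.8737e-5
y(w, Q) = 4/3 - w/3
Y(P, b) = -P*b/3 (Y(P, b) = (-(P + 0)/3)*b = (-P/3)*b = -P*b/3)
N = 11451 (N = 9 + (-8892 - 1*(-20334)) = 9 + (-8892 + 20334) = 9 + 11442 = 11451)
o/N + 25840/Y(79 - 1*(-68), y(-11, -1)) = -1/34798/11451 + 25840/((-(79 - 1*(-68))*(4/3 - ⅓*(-11))/3)) = -1/34798*1/11451 + 25840/((-(79 + 68)*(4/3 + 11/3)/3)) = -1/398471898 + 25840/((-⅓*147*5)) = -1/398471898 + 25840/(-245) = -1/398471898 + 25840*(-1/245) = -1/398471898 - 5168/49 = -2059302768913/19525123002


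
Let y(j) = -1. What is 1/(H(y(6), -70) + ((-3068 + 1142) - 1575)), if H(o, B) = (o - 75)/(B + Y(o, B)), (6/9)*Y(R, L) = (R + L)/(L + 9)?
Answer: -8327/29143555 ≈ -0.00028572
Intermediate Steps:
Y(R, L) = 3*(L + R)/(2*(9 + L)) (Y(R, L) = 3*((R + L)/(L + 9))/2 = 3*((L + R)/(9 + L))/2 = 3*(L + R)/(2*(9 + L)))
H(o, B) = (-75 + o)/(B + 3*(B + o)/(2*(9 + B))) (H(o, B) = (o - 75)/(B + 3*(B + o)/(2*(9 + B))) = (-75 + o)/(B + 3*(B + o)/(2*(9 + B))))
1/(H(y(6), -70) + ((-3068 + 1142) - 1575)) = 1/(2*(-75 - 1)*(9 - 70)/(3*(-70) + 3*(-1) + 2*(-70)*(9 - 70)) + ((-3068 + 1142) - 1575)) = 1/(2*(-76)*(-61)/(-210 - 3 + 2*(-70)*(-61)) + (-1926 - 1575)) = 1/(2*(-76)*(-61)/(-210 - 3 + 8540) - 3501) = 1/(2*(-76)*(-61)/8327 - 3501) = 1/(2*(1/8327)*(-76)*(-61) - 3501) = 1/(9272/8327 - 3501) = 1/(-29143555/8327) = -8327/29143555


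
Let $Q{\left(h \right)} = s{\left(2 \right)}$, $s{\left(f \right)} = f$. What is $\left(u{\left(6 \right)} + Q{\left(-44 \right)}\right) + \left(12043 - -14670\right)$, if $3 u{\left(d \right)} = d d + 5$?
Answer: $\frac{80186}{3} \approx 26729.0$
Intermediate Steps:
$u{\left(d \right)} = \frac{5}{3} + \frac{d^{2}}{3}$ ($u{\left(d \right)} = \frac{d d + 5}{3} = \frac{d^{2} + 5}{3} = \frac{5 + d^{2}}{3} = \frac{5}{3} + \frac{d^{2}}{3}$)
$Q{\left(h \right)} = 2$
$\left(u{\left(6 \right)} + Q{\left(-44 \right)}\right) + \left(12043 - -14670\right) = \left(\left(\frac{5}{3} + \frac{6^{2}}{3}\right) + 2\right) + \left(12043 - -14670\right) = \left(\left(\frac{5}{3} + \frac{1}{3} \cdot 36\right) + 2\right) + \left(12043 + 14670\right) = \left(\left(\frac{5}{3} + 12\right) + 2\right) + 26713 = \left(\frac{41}{3} + 2\right) + 26713 = \frac{47}{3} + 26713 = \frac{80186}{3}$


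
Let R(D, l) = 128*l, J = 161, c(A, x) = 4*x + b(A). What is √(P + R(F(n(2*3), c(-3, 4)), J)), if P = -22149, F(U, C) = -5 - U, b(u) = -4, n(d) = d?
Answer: I*√1541 ≈ 39.256*I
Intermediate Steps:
c(A, x) = -4 + 4*x (c(A, x) = 4*x - 4 = -4 + 4*x)
√(P + R(F(n(2*3), c(-3, 4)), J)) = √(-22149 + 128*161) = √(-22149 + 20608) = √(-1541) = I*√1541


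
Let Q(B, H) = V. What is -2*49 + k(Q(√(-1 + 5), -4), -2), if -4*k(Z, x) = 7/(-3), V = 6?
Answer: -1169/12 ≈ -97.417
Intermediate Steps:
Q(B, H) = 6
k(Z, x) = 7/12 (k(Z, x) = -7/(4*(-3)) = -7*(-1)/(4*3) = -¼*(-7/3) = 7/12)
-2*49 + k(Q(√(-1 + 5), -4), -2) = -2*49 + 7/12 = -98 + 7/12 = -1169/12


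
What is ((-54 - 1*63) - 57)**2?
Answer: 30276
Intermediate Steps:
((-54 - 1*63) - 57)**2 = ((-54 - 63) - 57)**2 = (-117 - 57)**2 = (-174)**2 = 30276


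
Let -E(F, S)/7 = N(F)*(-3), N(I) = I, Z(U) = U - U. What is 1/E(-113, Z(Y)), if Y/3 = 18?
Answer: -1/2373 ≈ -0.00042141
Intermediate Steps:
Y = 54 (Y = 3*18 = 54)
Z(U) = 0
E(F, S) = 21*F (E(F, S) = -7*F*(-3) = -(-21)*F = 21*F)
1/E(-113, Z(Y)) = 1/(21*(-113)) = 1/(-2373) = -1/2373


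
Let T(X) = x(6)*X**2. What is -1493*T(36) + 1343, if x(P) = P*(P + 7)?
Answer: -150923041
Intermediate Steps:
x(P) = P*(7 + P)
T(X) = 78*X**2 (T(X) = (6*(7 + 6))*X**2 = (6*13)*X**2 = 78*X**2)
-1493*T(36) + 1343 = -116454*36**2 + 1343 = -116454*1296 + 1343 = -1493*101088 + 1343 = -150924384 + 1343 = -150923041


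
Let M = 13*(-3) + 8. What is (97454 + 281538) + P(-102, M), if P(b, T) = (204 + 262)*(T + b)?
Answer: 317014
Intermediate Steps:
M = -31 (M = -39 + 8 = -31)
P(b, T) = 466*T + 466*b (P(b, T) = 466*(T + b) = 466*T + 466*b)
(97454 + 281538) + P(-102, M) = (97454 + 281538) + (466*(-31) + 466*(-102)) = 378992 + (-14446 - 47532) = 378992 - 61978 = 317014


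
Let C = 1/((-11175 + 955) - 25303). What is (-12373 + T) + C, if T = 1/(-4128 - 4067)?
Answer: -3601916261123/291110985 ≈ -12373.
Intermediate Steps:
T = -1/8195 (T = 1/(-8195) = -1/8195 ≈ -0.00012203)
C = -1/35523 (C = 1/(-10220 - 25303) = 1/(-35523) = -1/35523 ≈ -2.8151e-5)
(-12373 + T) + C = (-12373 - 1/8195) - 1/35523 = -101396736/8195 - 1/35523 = -3601916261123/291110985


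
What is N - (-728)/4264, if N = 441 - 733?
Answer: -11965/41 ≈ -291.83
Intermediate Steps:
N = -292
N - (-728)/4264 = -292 - (-728)/4264 = -292 - 1*(-7/41) = -292 + 7/41 = -11965/41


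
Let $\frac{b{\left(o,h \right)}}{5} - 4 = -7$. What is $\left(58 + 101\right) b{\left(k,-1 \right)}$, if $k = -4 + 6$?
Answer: $-2385$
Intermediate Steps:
$k = 2$
$b{\left(o,h \right)} = -15$ ($b{\left(o,h \right)} = 20 + 5 \left(-7\right) = 20 - 35 = -15$)
$\left(58 + 101\right) b{\left(k,-1 \right)} = \left(58 + 101\right) \left(-15\right) = 159 \left(-15\right) = -2385$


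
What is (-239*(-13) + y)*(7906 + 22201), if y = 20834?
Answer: 720791687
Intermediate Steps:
(-239*(-13) + y)*(7906 + 22201) = (-239*(-13) + 20834)*(7906 + 22201) = (3107 + 20834)*30107 = 23941*30107 = 720791687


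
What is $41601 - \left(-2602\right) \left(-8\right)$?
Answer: $20785$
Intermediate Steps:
$41601 - \left(-2602\right) \left(-8\right) = 41601 - 20816 = 20785$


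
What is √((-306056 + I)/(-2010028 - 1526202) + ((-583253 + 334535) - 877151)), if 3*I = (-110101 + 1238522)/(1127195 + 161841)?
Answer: I*√1074200542329947850685070027070/976784523060 ≈ 1061.1*I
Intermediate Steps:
I = 161203/552444 (I = ((-110101 + 1238522)/(1127195 + 161841))/3 = (1128421/1289036)/3 = (1128421*(1/1289036))/3 = (⅓)*(161203/184148) = 161203/552444 ≈ 0.29180)
√((-306056 + I)/(-2010028 - 1526202) + ((-583253 + 334535) - 877151)) = √((-306056 + 161203/552444)/(-2010028 - 1526202) + ((-583253 + 334535) - 877151)) = √(-169078639661/552444/(-3536230) + (-248718 - 877151)) = √(-169078639661/552444*(-1/3536230) - 1125869) = √(169078639661/1953569046120 - 1125869) = √(-2199462659307438619/1953569046120) = I*√1074200542329947850685070027070/976784523060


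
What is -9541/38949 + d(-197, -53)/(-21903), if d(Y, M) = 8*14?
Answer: -10158991/40623807 ≈ -0.25007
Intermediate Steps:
d(Y, M) = 112
-9541/38949 + d(-197, -53)/(-21903) = -9541/38949 + 112/(-21903) = -9541*1/38949 + 112*(-1/21903) = -9541/38949 - 16/3129 = -10158991/40623807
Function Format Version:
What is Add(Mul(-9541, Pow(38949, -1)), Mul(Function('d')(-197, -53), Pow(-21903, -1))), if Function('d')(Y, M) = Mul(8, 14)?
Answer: Rational(-10158991, 40623807) ≈ -0.25007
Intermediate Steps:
Function('d')(Y, M) = 112
Add(Mul(-9541, Pow(38949, -1)), Mul(Function('d')(-197, -53), Pow(-21903, -1))) = Add(Mul(-9541, Pow(38949, -1)), Mul(112, Pow(-21903, -1))) = Add(Mul(-9541, Rational(1, 38949)), Mul(112, Rational(-1, 21903))) = Add(Rational(-9541, 38949), Rational(-16, 3129)) = Rational(-10158991, 40623807)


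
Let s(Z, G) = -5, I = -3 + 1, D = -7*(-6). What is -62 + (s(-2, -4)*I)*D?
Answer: 358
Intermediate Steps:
D = 42
I = -2
-62 + (s(-2, -4)*I)*D = -62 - 5*(-2)*42 = -62 + 10*42 = -62 + 420 = 358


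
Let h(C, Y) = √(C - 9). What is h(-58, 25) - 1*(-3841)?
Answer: 3841 + I*√67 ≈ 3841.0 + 8.1853*I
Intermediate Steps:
h(C, Y) = √(-9 + C)
h(-58, 25) - 1*(-3841) = √(-9 - 58) - 1*(-3841) = √(-67) + 3841 = I*√67 + 3841 = 3841 + I*√67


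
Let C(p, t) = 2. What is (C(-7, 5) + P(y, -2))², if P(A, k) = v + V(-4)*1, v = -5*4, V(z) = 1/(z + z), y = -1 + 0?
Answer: 21025/64 ≈ 328.52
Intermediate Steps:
y = -1
V(z) = 1/(2*z)
v = -20
P(A, k) = -161/8 (P(A, k) = -20 + ((½)/(-4))*1 = -20 + ((½)*(-¼))*1 = -20 - ⅛*1 = -20 - ⅛ = -161/8)
(C(-7, 5) + P(y, -2))² = (2 - 161/8)² = (-145/8)² = 21025/64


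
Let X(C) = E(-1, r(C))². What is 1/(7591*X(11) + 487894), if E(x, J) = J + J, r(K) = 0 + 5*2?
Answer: 1/3524294 ≈ 2.8374e-7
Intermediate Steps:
r(K) = 10 (r(K) = 0 + 10 = 10)
E(x, J) = 2*J
X(C) = 400 (X(C) = (2*10)² = 20² = 400)
1/(7591*X(11) + 487894) = 1/(7591*400 + 487894) = 1/(3036400 + 487894) = 1/3524294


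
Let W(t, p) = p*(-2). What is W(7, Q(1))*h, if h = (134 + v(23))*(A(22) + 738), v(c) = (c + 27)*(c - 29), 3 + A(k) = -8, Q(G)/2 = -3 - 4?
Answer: -3379096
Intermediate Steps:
Q(G) = -14 (Q(G) = 2*(-3 - 4) = 2*(-7) = -14)
A(k) = -11 (A(k) = -3 - 8 = -11)
v(c) = (-29 + c)*(27 + c) (v(c) = (27 + c)*(-29 + c) = (-29 + c)*(27 + c))
W(t, p) = -2*p
h = -120682 (h = (134 + (-783 + 23² - 2*23))*(-11 + 738) = (134 + (-783 + 529 - 46))*727 = (134 - 300)*727 = -166*727 = -120682)
W(7, Q(1))*h = -2*(-14)*(-120682) = 28*(-120682) = -3379096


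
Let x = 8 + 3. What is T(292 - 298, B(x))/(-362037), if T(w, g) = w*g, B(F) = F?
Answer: 22/120679 ≈ 0.00018230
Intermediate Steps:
x = 11
T(w, g) = g*w
T(292 - 298, B(x))/(-362037) = (11*(292 - 298))/(-362037) = (11*(-6))*(-1/362037) = -66*(-1/362037) = 22/120679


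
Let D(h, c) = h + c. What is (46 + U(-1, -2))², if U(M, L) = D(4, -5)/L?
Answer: 8649/4 ≈ 2162.3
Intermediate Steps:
D(h, c) = c + h
U(M, L) = -1/L (U(M, L) = (-5 + 4)/L = -1/L)
(46 + U(-1, -2))² = (46 - 1/(-2))² = (46 - 1*(-½))² = (46 + ½)² = (93/2)² = 8649/4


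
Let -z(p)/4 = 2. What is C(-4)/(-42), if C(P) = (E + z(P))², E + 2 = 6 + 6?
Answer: -2/21 ≈ -0.095238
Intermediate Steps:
z(p) = -8 (z(p) = -4*2 = -8)
E = 10 (E = -2 + (6 + 6) = -2 + 12 = 10)
C(P) = 4 (C(P) = (10 - 8)² = 2² = 4)
C(-4)/(-42) = 4/(-42) = 4*(-1/42) = -2/21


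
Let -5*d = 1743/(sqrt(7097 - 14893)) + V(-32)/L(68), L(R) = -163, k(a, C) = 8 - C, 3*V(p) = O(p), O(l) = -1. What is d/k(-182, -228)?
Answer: -1/577020 + 1743*I*sqrt(1949)/4599640 ≈ -1.733e-6 + 0.016729*I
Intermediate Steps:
V(p) = -1/3 (V(p) = (1/3)*(-1) = -1/3)
d = -1/2445 + 1743*I*sqrt(1949)/19490 (d = -(1743/(sqrt(7097 - 14893)) - 1/3/(-163))/5 = -(1743/(sqrt(-7796)) - 1/3*(-1/163))/5 = -(1743/((2*I*sqrt(1949))) + 1/489)/5 = -(1743*(-I*sqrt(1949)/3898) + 1/489)/5 = -(-1743*I*sqrt(1949)/3898 + 1/489)/5 = -(1/489 - 1743*I*sqrt(1949)/3898)/5 = -1/2445 + 1743*I*sqrt(1949)/19490 ≈ -0.000409 + 3.9481*I)
d/k(-182, -228) = (-1/2445 + 1743*I*sqrt(1949)/19490)/(8 - 1*(-228)) = (-1/2445 + 1743*I*sqrt(1949)/19490)/(8 + 228) = (-1/2445 + 1743*I*sqrt(1949)/19490)/236 = (-1/2445 + 1743*I*sqrt(1949)/19490)*(1/236) = -1/577020 + 1743*I*sqrt(1949)/4599640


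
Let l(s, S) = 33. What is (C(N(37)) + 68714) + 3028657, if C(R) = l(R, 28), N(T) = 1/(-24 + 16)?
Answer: 3097404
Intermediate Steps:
N(T) = -⅛ (N(T) = 1/(-8) = -⅛)
C(R) = 33
(C(N(37)) + 68714) + 3028657 = (33 + 68714) + 3028657 = 68747 + 3028657 = 3097404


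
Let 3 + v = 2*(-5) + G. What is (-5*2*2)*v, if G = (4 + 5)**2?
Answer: -1360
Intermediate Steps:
G = 81 (G = 9**2 = 81)
v = 68 (v = -3 + (2*(-5) + 81) = -3 + (-10 + 81) = -3 + 71 = 68)
(-5*2*2)*v = (-5*2*2)*68 = -10*2*68 = -20*68 = -1360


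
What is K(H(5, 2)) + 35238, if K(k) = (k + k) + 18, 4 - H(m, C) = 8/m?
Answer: 176304/5 ≈ 35261.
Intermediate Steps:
H(m, C) = 4 - 8/m
K(k) = 18 + 2*k (K(k) = 2*k + 18 = 18 + 2*k)
K(H(5, 2)) + 35238 = (18 + 2*(4 - 8/5)) + 35238 = (18 + 2*(12/5)) + 35238 = (18 + 24/5) + 35238 = 114/5 + 35238 = 176304/5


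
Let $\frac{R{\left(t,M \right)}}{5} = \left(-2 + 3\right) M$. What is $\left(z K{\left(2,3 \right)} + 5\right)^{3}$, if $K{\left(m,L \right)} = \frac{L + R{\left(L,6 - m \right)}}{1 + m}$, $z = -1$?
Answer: $- \frac{512}{27} \approx -18.963$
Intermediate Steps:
$R{\left(t,M \right)} = 5 M$ ($R{\left(t,M \right)} = 5 \left(-2 + 3\right) M = 5 \cdot 1 M = 5 M$)
$K{\left(m,L \right)} = \frac{30 + L - 5 m}{1 + m}$ ($K{\left(m,L \right)} = \frac{L + 5 \left(6 - m\right)}{1 + m} = \frac{L - \left(-30 + 5 m\right)}{1 + m} = \frac{30 + L - 5 m}{1 + m}$)
$\left(z K{\left(2,3 \right)} + 5\right)^{3} = \left(- \frac{30 + 3 - 10}{1 + 2} + 5\right)^{3} = \left(- \frac{30 + 3 - 10}{3} + 5\right)^{3} = \left(- \frac{23}{3} + 5\right)^{3} = \left(- \frac{8}{3}\right)^{3} = - \frac{512}{27}$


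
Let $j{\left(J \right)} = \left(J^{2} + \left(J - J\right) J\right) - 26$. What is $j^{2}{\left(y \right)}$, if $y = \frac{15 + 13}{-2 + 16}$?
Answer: $484$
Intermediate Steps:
$y = 2$ ($y = \frac{28}{14} = 28 \cdot \frac{1}{14} = 2$)
$j{\left(J \right)} = -26 + J^{2}$ ($j{\left(J \right)} = \left(J^{2} + 0 J\right) - 26 = \left(J^{2} + 0\right) - 26 = J^{2} - 26 = -26 + J^{2}$)
$j^{2}{\left(y \right)} = \left(-26 + 2^{2}\right)^{2} = \left(-26 + 4\right)^{2} = \left(-22\right)^{2} = 484$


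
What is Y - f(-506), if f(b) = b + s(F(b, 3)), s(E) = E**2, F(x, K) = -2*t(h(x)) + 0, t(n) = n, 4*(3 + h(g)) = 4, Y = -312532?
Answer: -312042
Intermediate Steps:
h(g) = -2 (h(g) = -3 + (1/4)*4 = -3 + 1 = -2)
F(x, K) = 4 (F(x, K) = -2*(-2) + 0 = 4 + 0 = 4)
f(b) = 16 + b (f(b) = b + 4**2 = b + 16 = 16 + b)
Y - f(-506) = -312532 - (16 - 506) = -312532 - 1*(-490) = -312532 + 490 = -312042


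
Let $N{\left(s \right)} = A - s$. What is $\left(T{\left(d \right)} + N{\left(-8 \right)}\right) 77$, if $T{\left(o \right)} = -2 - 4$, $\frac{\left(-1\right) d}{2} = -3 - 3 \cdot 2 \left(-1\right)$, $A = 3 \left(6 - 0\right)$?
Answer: $1540$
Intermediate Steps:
$A = 18$ ($A = 3 \left(6 + 0\right) = 3 \cdot 6 = 18$)
$d = -6$ ($d = - 2 \left(-3 - 3 \cdot 2 \left(-1\right)\right) = - 2 \left(-3 - 6 \left(-1\right)\right) = - 2 \left(-3 - -6\right) = - 2 \left(-3 + 6\right) = \left(-2\right) 3 = -6$)
$N{\left(s \right)} = 18 - s$
$T{\left(o \right)} = -6$
$\left(T{\left(d \right)} + N{\left(-8 \right)}\right) 77 = \left(-6 + \left(18 - -8\right)\right) 77 = \left(-6 + \left(18 + 8\right)\right) 77 = \left(-6 + 26\right) 77 = 20 \cdot 77 = 1540$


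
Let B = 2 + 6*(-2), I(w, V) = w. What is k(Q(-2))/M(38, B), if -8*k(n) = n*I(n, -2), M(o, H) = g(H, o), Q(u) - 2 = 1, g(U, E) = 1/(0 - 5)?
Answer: 45/8 ≈ 5.6250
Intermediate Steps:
g(U, E) = -⅕ (g(U, E) = 1/(-5) = -⅕)
Q(u) = 3 (Q(u) = 2 + 1 = 3)
B = -10 (B = 2 - 12 = -10)
M(o, H) = -⅕
k(n) = -n²/8 (k(n) = -n*n/8 = -n²/8)
k(Q(-2))/M(38, B) = (-⅛*3²)/(-⅕) = -⅛*9*(-5) = -9/8*(-5) = 45/8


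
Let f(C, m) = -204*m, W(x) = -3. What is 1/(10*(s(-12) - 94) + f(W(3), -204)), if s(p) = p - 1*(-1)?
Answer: 1/40566 ≈ 2.4651e-5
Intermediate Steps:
s(p) = 1 + p (s(p) = p + 1 = 1 + p)
1/(10*(s(-12) - 94) + f(W(3), -204)) = 1/(10*((1 - 12) - 94) - 204*(-204)) = 1/(10*(-11 - 94) + 41616) = 1/(10*(-105) + 41616) = 1/(-1050 + 41616) = 1/40566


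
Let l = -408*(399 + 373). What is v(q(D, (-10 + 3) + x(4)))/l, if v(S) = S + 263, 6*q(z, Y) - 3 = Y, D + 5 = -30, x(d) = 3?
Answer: -1577/1889856 ≈ -0.00083445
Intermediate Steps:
D = -35 (D = -5 - 30 = -35)
q(z, Y) = ½ + Y/6
v(S) = 263 + S
l = -314976 (l = -408*772 = -314976)
v(q(D, (-10 + 3) + x(4)))/l = (263 + (½ + ((-10 + 3) + 3)/6))/(-314976) = (263 + (½ + (-7 + 3)/6))*(-1/314976) = (263 + (½ + (⅙)*(-4)))*(-1/314976) = (263 + (½ - ⅔))*(-1/314976) = (263 - ⅙)*(-1/314976) = (1577/6)*(-1/314976) = -1577/1889856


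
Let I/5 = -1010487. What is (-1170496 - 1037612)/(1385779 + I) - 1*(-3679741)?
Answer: 481869522293/130952 ≈ 3.6797e+6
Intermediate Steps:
I = -5052435 (I = 5*(-1010487) = -5052435)
(-1170496 - 1037612)/(1385779 + I) - 1*(-3679741) = (-1170496 - 1037612)/(1385779 - 5052435) - 1*(-3679741) = -2208108/(-3666656) + 3679741 = -2208108*(-1/3666656) + 3679741 = 78861/130952 + 3679741 = 481869522293/130952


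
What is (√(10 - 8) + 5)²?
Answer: (5 + √2)² ≈ 41.142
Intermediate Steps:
(√(10 - 8) + 5)² = (√2 + 5)² = (5 + √2)²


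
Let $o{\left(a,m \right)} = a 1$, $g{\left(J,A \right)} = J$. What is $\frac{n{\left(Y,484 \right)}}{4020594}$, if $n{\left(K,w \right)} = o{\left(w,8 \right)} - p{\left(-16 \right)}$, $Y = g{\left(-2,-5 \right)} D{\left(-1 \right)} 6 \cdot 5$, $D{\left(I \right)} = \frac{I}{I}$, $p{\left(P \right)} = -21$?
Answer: $\frac{505}{4020594} \approx 0.0001256$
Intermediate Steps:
$D{\left(I \right)} = 1$
$o{\left(a,m \right)} = a$
$Y = -60$ ($Y = \left(-2\right) 1 \cdot 6 \cdot 5 = \left(-2\right) 30 = -60$)
$n{\left(K,w \right)} = 21 + w$ ($n{\left(K,w \right)} = w - -21 = w + 21 = 21 + w$)
$\frac{n{\left(Y,484 \right)}}{4020594} = \frac{21 + 484}{4020594} = 505 \cdot \frac{1}{4020594} = \frac{505}{4020594}$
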